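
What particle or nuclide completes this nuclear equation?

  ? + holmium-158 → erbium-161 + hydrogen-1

Conserve mass number: A + 158 = 161 + 1, so A = 4.
Conserve atomic number: Z + 67 = 68 + 1, so Z = 2.
A = 4 and Z = 2 is helium-4 — an alpha particle.

alpha particle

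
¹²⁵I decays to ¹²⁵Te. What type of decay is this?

ΔA = 125 − 125 = 0; ΔZ = 52 − 53 = -1.
A is unchanged and Z drops by 1 — a proton has become a neutron (β⁺ emission or electron capture).

beta-plus decay or electron capture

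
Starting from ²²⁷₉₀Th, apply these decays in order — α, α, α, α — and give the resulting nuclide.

Start: (A, Z) = (227, 90).
After α: (223, 88).
After α: (219, 86).
After α: (215, 84).
After α: (211, 82).
Z = 82 is lead.

Pb-211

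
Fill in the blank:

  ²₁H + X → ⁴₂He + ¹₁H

Conserve mass number: 2 + A = 4 + 1, so A = 3.
Conserve atomic number: 1 + Z = 2 + 1, so Z = 2.
Z = 2 is helium, so the species is ³₂He.

He-3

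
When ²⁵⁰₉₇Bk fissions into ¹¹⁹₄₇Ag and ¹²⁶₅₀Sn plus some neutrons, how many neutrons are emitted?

5

Conserve mass number: 250 = 119 + 126 + k, so k = 250 − 245 = 5.
Check atomic number: 97 = 47 + 50 + 0 = 97. ✓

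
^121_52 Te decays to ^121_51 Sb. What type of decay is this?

ΔA = 121 − 121 = 0; ΔZ = 51 − 52 = -1.
A is unchanged and Z drops by 1 — a proton has become a neutron (β⁺ emission or electron capture).

beta-plus decay or electron capture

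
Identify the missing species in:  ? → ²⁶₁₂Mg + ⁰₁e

Al-26

Conserve mass number: A = 26 + 0, so A = 26.
Conserve atomic number: Z = 12 + 1, so Z = 13.
Z = 13 is aluminium, so the species is ²⁶₁₃Al.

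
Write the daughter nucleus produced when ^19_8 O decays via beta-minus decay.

Beta-minus decay: mass number changes by +0, atomic number by +1.
A: 19 = 19; Z: 8 + 1 = 9.
Z = 9 is fluorine, so the daughter is ^19_9 F.

F-19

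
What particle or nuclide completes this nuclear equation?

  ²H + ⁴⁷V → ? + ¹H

V-48

Conserve mass number: 2 + 47 = A + 1, so A = 48.
Conserve atomic number: 1 + 23 = Z + 1, so Z = 23.
Z = 23 is vanadium, so the species is ⁴⁸V.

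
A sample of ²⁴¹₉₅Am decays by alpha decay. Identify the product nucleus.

Np-237

Alpha decay: mass number changes by -4, atomic number by -2.
A: 241 − 4 = 237; Z: 95 − 2 = 93.
Z = 93 is neptunium, so the daughter is ²³⁷₉₃Np.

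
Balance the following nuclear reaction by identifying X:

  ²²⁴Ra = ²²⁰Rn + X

alpha particle

Conserve mass number: 224 = 220 + A, so A = 4.
Conserve atomic number: 88 = 86 + Z, so Z = 2.
A = 4 and Z = 2 is ⁴He — an alpha particle.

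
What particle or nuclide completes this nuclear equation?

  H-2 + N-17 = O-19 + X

Conserve mass number: 2 + 17 = 19 + A, so A = 0.
Conserve atomic number: 1 + 7 = 8 + Z, so Z = 0.
A = 0 and Z = 0 is γ — a gamma ray.

gamma ray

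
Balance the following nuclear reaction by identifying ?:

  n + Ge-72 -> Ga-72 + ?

proton

Conserve mass number: 1 + 72 = 72 + A, so A = 1.
Conserve atomic number: 0 + 32 = 31 + Z, so Z = 1.
A = 1 and Z = 1 is H-1 — a proton.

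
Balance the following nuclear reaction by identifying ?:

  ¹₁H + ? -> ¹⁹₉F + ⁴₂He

Ne-22

Conserve mass number: 1 + A = 19 + 4, so A = 22.
Conserve atomic number: 1 + Z = 9 + 2, so Z = 10.
Z = 10 is neon, so the species is ²²₁₀Ne.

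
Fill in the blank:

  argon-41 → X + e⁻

K-41

Conserve mass number: 41 = A + 0, so A = 41.
Conserve atomic number: 18 = Z − 1, so Z = 19.
Z = 19 is potassium, so the species is potassium-41.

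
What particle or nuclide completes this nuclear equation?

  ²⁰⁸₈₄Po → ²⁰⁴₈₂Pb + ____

alpha particle

Conserve mass number: 208 = 204 + A, so A = 4.
Conserve atomic number: 84 = 82 + Z, so Z = 2.
A = 4 and Z = 2 is ⁴₂He — an alpha particle.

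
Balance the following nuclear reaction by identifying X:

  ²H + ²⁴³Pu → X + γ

Am-245

Conserve mass number: 2 + 243 = A + 0, so A = 245.
Conserve atomic number: 1 + 94 = Z + 0, so Z = 95.
Z = 95 is americium, so the species is ²⁴⁵Am.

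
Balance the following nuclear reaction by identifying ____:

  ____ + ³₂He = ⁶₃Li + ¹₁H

Conserve mass number: A + 3 = 6 + 1, so A = 4.
Conserve atomic number: Z + 2 = 3 + 1, so Z = 2.
A = 4 and Z = 2 is ⁴₂He — an alpha particle.

alpha particle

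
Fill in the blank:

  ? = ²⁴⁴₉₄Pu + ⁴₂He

Cm-248

Conserve mass number: A = 244 + 4, so A = 248.
Conserve atomic number: Z = 94 + 2, so Z = 96.
Z = 96 is curium, so the species is ²⁴⁸₉₆Cm.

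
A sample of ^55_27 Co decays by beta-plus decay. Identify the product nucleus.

Beta-plus decay: mass number changes by +0, atomic number by -1.
A: 55 = 55; Z: 27 − 1 = 26.
Z = 26 is iron, so the daughter is ^55_26 Fe.

Fe-55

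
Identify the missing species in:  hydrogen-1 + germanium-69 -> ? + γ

As-70

Conserve mass number: 1 + 69 = A + 0, so A = 70.
Conserve atomic number: 1 + 32 = Z + 0, so Z = 33.
Z = 33 is arsenic, so the species is arsenic-70.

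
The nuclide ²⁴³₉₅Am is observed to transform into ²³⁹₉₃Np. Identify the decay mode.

ΔA = 239 − 243 = -4; ΔZ = 93 − 95 = -2.
A drops by 4 and Z drops by 2 — the signature of alpha emission.

alpha decay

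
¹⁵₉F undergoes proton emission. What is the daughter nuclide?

Proton emission: mass number changes by -1, atomic number by -1.
A: 15 − 1 = 14; Z: 9 − 1 = 8.
Z = 8 is oxygen, so the daughter is ¹⁴₈O.

O-14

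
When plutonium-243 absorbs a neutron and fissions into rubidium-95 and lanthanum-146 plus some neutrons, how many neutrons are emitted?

Conserve mass number: 244 = 95 + 146 + k, so k = 244 − 241 = 3.
Check atomic number: 94 = 37 + 57 + 0 = 94. ✓

3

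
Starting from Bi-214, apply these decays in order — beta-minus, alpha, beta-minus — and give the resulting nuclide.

Start: (A, Z) = (214, 83).
After β⁻: (214, 84).
After α: (210, 82).
After β⁻: (210, 83).
Z = 83 is bismuth.

Bi-210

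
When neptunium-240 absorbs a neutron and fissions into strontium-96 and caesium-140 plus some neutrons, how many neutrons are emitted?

Conserve mass number: 241 = 96 + 140 + k, so k = 241 − 236 = 5.
Check atomic number: 93 = 38 + 55 + 0 = 93. ✓

5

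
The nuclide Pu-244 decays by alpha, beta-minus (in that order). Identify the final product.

Start: (A, Z) = (244, 94).
After α: (240, 92).
After β⁻: (240, 93).
Z = 93 is neptunium.

Np-240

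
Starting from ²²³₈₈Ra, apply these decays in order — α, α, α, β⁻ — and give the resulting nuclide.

Bi-211

Start: (A, Z) = (223, 88).
After α: (219, 86).
After α: (215, 84).
After α: (211, 82).
After β⁻: (211, 83).
Z = 83 is bismuth.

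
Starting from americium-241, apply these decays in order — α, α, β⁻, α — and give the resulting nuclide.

Th-229

Start: (A, Z) = (241, 95).
After α: (237, 93).
After α: (233, 91).
After β⁻: (233, 92).
After α: (229, 90).
Z = 90 is thorium.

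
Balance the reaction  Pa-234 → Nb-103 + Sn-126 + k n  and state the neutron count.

5

Conserve mass number: 234 = 103 + 126 + k, so k = 234 − 229 = 5.
Check atomic number: 91 = 41 + 50 + 0 = 91. ✓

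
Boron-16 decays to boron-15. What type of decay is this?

ΔA = 15 − 16 = -1; ΔZ = 5 − 5 = +0.
A drops by 1 with Z unchanged — a neutron was emitted.

neutron emission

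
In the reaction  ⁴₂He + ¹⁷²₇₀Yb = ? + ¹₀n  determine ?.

Hf-175

Conserve mass number: 4 + 172 = A + 1, so A = 175.
Conserve atomic number: 2 + 70 = Z + 0, so Z = 72.
Z = 72 is hafnium, so the species is ¹⁷⁵₇₂Hf.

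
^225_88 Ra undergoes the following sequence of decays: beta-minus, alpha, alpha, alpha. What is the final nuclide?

Bi-213

Start: (A, Z) = (225, 88).
After β⁻: (225, 89).
After α: (221, 87).
After α: (217, 85).
After α: (213, 83).
Z = 83 is bismuth.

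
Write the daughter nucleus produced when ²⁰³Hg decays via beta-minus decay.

Beta-minus decay: mass number changes by +0, atomic number by +1.
A: 203 = 203; Z: 80 + 1 = 81.
Z = 81 is thallium, so the daughter is ²⁰³Tl.

Tl-203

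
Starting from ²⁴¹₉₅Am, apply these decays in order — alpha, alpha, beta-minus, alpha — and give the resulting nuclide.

Th-229

Start: (A, Z) = (241, 95).
After α: (237, 93).
After α: (233, 91).
After β⁻: (233, 92).
After α: (229, 90).
Z = 90 is thorium.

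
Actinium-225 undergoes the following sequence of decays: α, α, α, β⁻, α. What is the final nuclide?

Start: (A, Z) = (225, 89).
After α: (221, 87).
After α: (217, 85).
After α: (213, 83).
After β⁻: (213, 84).
After α: (209, 82).
Z = 82 is lead.

Pb-209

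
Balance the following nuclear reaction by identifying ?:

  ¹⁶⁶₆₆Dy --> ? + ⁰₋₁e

Conserve mass number: 166 = A + 0, so A = 166.
Conserve atomic number: 66 = Z − 1, so Z = 67.
Z = 67 is holmium, so the species is ¹⁶⁶₆₇Ho.

Ho-166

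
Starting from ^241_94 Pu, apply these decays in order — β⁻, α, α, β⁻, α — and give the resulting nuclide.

Start: (A, Z) = (241, 94).
After β⁻: (241, 95).
After α: (237, 93).
After α: (233, 91).
After β⁻: (233, 92).
After α: (229, 90).
Z = 90 is thorium.

Th-229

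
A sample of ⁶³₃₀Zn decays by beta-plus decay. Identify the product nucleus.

Cu-63

Beta-plus decay: mass number changes by +0, atomic number by -1.
A: 63 = 63; Z: 30 − 1 = 29.
Z = 29 is copper, so the daughter is ⁶³₂₉Cu.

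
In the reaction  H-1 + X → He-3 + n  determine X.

triton

Conserve mass number: 1 + A = 3 + 1, so A = 3.
Conserve atomic number: 1 + Z = 2 + 0, so Z = 1.
A = 3 and Z = 1 is H-3 — a triton.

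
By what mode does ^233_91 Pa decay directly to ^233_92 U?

ΔA = 233 − 233 = 0; ΔZ = 92 − 91 = +1.
A is unchanged and Z rises by 1 — a neutron has become a proton (β⁻ decay).

beta-minus decay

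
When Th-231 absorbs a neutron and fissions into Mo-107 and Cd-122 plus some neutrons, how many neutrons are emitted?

Conserve mass number: 232 = 107 + 122 + k, so k = 232 − 229 = 3.
Check atomic number: 90 = 42 + 48 + 0 = 90. ✓

3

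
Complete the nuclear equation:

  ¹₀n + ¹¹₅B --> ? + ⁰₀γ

B-12

Conserve mass number: 1 + 11 = A + 0, so A = 12.
Conserve atomic number: 0 + 5 = Z + 0, so Z = 5.
Z = 5 is boron, so the species is ¹²₅B.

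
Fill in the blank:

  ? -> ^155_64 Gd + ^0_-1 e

Conserve mass number: A = 155 + 0, so A = 155.
Conserve atomic number: Z = 64 − 1, so Z = 63.
Z = 63 is europium, so the species is ^155_63 Eu.

Eu-155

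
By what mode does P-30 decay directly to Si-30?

ΔA = 30 − 30 = 0; ΔZ = 14 − 15 = -1.
A is unchanged and Z drops by 1 — a proton has become a neutron (β⁺ emission or electron capture).

beta-plus decay or electron capture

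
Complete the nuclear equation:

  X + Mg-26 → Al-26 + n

Conserve mass number: A + 26 = 26 + 1, so A = 1.
Conserve atomic number: Z + 12 = 13 + 0, so Z = 1.
A = 1 and Z = 1 is H-1 — a proton.

proton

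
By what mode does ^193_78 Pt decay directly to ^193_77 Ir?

beta-plus decay or electron capture

ΔA = 193 − 193 = 0; ΔZ = 77 − 78 = -1.
A is unchanged and Z drops by 1 — a proton has become a neutron (β⁺ emission or electron capture).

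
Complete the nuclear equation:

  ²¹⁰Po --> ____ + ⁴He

Pb-206

Conserve mass number: 210 = A + 4, so A = 206.
Conserve atomic number: 84 = Z + 2, so Z = 82.
Z = 82 is lead, so the species is ²⁰⁶Pb.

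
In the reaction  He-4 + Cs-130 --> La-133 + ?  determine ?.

Conserve mass number: 4 + 130 = 133 + A, so A = 1.
Conserve atomic number: 2 + 55 = 57 + Z, so Z = 0.
A = 1 and Z = 0 is n — a neutron.

neutron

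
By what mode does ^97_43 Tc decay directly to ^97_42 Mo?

ΔA = 97 − 97 = 0; ΔZ = 42 − 43 = -1.
A is unchanged and Z drops by 1 — a proton has become a neutron (β⁺ emission or electron capture).

beta-plus decay or electron capture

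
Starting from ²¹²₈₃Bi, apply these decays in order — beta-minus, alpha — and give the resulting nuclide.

Pb-208

Start: (A, Z) = (212, 83).
After β⁻: (212, 84).
After α: (208, 82).
Z = 82 is lead.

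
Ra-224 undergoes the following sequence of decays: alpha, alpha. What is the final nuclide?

Po-216

Start: (A, Z) = (224, 88).
After α: (220, 86).
After α: (216, 84).
Z = 84 is polonium.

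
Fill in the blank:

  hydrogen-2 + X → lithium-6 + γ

Conserve mass number: 2 + A = 6 + 0, so A = 4.
Conserve atomic number: 1 + Z = 3 + 0, so Z = 2.
A = 4 and Z = 2 is helium-4 — an alpha particle.

alpha particle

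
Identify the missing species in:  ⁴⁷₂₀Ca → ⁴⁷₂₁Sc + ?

Conserve mass number: 47 = 47 + A, so A = 0.
Conserve atomic number: 20 = 21 + Z, so Z = -1.
A = 0 and Z = -1 is ⁰₋₁e — a beta-minus particle.

beta-minus particle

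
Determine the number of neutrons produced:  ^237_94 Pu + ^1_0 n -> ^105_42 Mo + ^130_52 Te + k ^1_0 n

3

Conserve mass number: 238 = 105 + 130 + k, so k = 238 − 235 = 3.
Check atomic number: 94 = 42 + 52 + 0 = 94. ✓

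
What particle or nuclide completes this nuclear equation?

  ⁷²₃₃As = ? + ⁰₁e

Ge-72

Conserve mass number: 72 = A + 0, so A = 72.
Conserve atomic number: 33 = Z + 1, so Z = 32.
Z = 32 is germanium, so the species is ⁷²₃₂Ge.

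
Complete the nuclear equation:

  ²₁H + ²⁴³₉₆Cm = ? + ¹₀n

Conserve mass number: 2 + 243 = A + 1, so A = 244.
Conserve atomic number: 1 + 96 = Z + 0, so Z = 97.
Z = 97 is berkelium, so the species is ²⁴⁴₉₇Bk.

Bk-244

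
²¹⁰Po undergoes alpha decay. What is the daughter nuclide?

Pb-206

Alpha decay: mass number changes by -4, atomic number by -2.
A: 210 − 4 = 206; Z: 84 − 2 = 82.
Z = 82 is lead, so the daughter is ²⁰⁶Pb.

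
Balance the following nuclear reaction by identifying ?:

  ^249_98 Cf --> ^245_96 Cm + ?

alpha particle

Conserve mass number: 249 = 245 + A, so A = 4.
Conserve atomic number: 98 = 96 + Z, so Z = 2.
A = 4 and Z = 2 is ^4_2 He — an alpha particle.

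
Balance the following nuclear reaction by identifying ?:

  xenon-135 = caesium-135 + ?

beta-minus particle

Conserve mass number: 135 = 135 + A, so A = 0.
Conserve atomic number: 54 = 55 + Z, so Z = -1.
A = 0 and Z = -1 is e⁻ — a beta-minus particle.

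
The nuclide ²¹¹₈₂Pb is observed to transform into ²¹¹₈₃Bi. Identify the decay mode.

beta-minus decay

ΔA = 211 − 211 = 0; ΔZ = 83 − 82 = +1.
A is unchanged and Z rises by 1 — a neutron has become a proton (β⁻ decay).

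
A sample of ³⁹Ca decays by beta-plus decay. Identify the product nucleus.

K-39

Beta-plus decay: mass number changes by +0, atomic number by -1.
A: 39 = 39; Z: 20 − 1 = 19.
Z = 19 is potassium, so the daughter is ³⁹K.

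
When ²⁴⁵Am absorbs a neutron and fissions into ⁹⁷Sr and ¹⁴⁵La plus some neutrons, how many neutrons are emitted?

Conserve mass number: 246 = 97 + 145 + k, so k = 246 − 242 = 4.
Check atomic number: 95 = 38 + 57 + 0 = 95. ✓

4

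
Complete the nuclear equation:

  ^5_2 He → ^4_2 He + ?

neutron

Conserve mass number: 5 = 4 + A, so A = 1.
Conserve atomic number: 2 = 2 + Z, so Z = 0.
A = 1 and Z = 0 is ^1_0 n — a neutron.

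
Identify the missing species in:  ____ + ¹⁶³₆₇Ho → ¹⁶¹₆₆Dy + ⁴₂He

deuteron

Conserve mass number: A + 163 = 161 + 4, so A = 2.
Conserve atomic number: Z + 67 = 66 + 2, so Z = 1.
A = 2 and Z = 1 is ²₁H — a deuteron.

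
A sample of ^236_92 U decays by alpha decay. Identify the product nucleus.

Th-232

Alpha decay: mass number changes by -4, atomic number by -2.
A: 236 − 4 = 232; Z: 92 − 2 = 90.
Z = 90 is thorium, so the daughter is ^232_90 Th.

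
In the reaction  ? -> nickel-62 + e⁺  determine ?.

Conserve mass number: A = 62 + 0, so A = 62.
Conserve atomic number: Z = 28 + 1, so Z = 29.
Z = 29 is copper, so the species is copper-62.

Cu-62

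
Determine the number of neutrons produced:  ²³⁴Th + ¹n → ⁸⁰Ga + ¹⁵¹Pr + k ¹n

4

Conserve mass number: 235 = 80 + 151 + k, so k = 235 − 231 = 4.
Check atomic number: 90 = 31 + 59 + 0 = 90. ✓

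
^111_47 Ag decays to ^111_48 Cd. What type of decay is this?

beta-minus decay

ΔA = 111 − 111 = 0; ΔZ = 48 − 47 = +1.
A is unchanged and Z rises by 1 — a neutron has become a proton (β⁻ decay).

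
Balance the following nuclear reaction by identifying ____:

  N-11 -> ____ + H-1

C-10

Conserve mass number: 11 = A + 1, so A = 10.
Conserve atomic number: 7 = Z + 1, so Z = 6.
Z = 6 is carbon, so the species is C-10.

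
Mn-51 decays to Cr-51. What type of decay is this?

beta-plus decay or electron capture

ΔA = 51 − 51 = 0; ΔZ = 24 − 25 = -1.
A is unchanged and Z drops by 1 — a proton has become a neutron (β⁺ emission or electron capture).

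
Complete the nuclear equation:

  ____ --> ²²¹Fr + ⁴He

Ac-225

Conserve mass number: A = 221 + 4, so A = 225.
Conserve atomic number: Z = 87 + 2, so Z = 89.
Z = 89 is actinium, so the species is ²²⁵Ac.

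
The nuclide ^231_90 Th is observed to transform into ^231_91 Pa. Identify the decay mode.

beta-minus decay

ΔA = 231 − 231 = 0; ΔZ = 91 − 90 = +1.
A is unchanged and Z rises by 1 — a neutron has become a proton (β⁻ decay).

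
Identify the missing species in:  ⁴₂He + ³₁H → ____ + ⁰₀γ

Li-7

Conserve mass number: 4 + 3 = A + 0, so A = 7.
Conserve atomic number: 2 + 1 = Z + 0, so Z = 3.
Z = 3 is lithium, so the species is ⁷₃Li.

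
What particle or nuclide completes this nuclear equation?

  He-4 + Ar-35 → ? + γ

Ca-39

Conserve mass number: 4 + 35 = A + 0, so A = 39.
Conserve atomic number: 2 + 18 = Z + 0, so Z = 20.
Z = 20 is calcium, so the species is Ca-39.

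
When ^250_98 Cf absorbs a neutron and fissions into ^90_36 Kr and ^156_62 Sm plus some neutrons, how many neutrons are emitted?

Conserve mass number: 251 = 90 + 156 + k, so k = 251 − 246 = 5.
Check atomic number: 98 = 36 + 62 + 0 = 98. ✓

5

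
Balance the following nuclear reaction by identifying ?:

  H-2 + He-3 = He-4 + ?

Conserve mass number: 2 + 3 = 4 + A, so A = 1.
Conserve atomic number: 1 + 2 = 2 + Z, so Z = 1.
A = 1 and Z = 1 is H-1 — a proton.

proton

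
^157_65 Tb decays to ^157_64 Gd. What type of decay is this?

beta-plus decay or electron capture

ΔA = 157 − 157 = 0; ΔZ = 64 − 65 = -1.
A is unchanged and Z drops by 1 — a proton has become a neutron (β⁺ emission or electron capture).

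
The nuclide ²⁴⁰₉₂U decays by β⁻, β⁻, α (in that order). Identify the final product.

U-236

Start: (A, Z) = (240, 92).
After β⁻: (240, 93).
After β⁻: (240, 94).
After α: (236, 92).
Z = 92 is uranium.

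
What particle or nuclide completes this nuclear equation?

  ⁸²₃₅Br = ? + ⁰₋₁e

Conserve mass number: 82 = A + 0, so A = 82.
Conserve atomic number: 35 = Z − 1, so Z = 36.
Z = 36 is krypton, so the species is ⁸²₃₆Kr.

Kr-82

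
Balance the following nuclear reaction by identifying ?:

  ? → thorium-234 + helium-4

U-238

Conserve mass number: A = 234 + 4, so A = 238.
Conserve atomic number: Z = 90 + 2, so Z = 92.
Z = 92 is uranium, so the species is uranium-238.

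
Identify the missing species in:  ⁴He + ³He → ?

Be-7

Conserve mass number: 4 + 3 = A, so A = 7.
Conserve atomic number: 2 + 2 = Z, so Z = 4.
Z = 4 is beryllium, so the species is ⁷Be.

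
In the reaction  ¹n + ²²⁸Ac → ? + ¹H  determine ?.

Conserve mass number: 1 + 228 = A + 1, so A = 228.
Conserve atomic number: 0 + 89 = Z + 1, so Z = 88.
Z = 88 is radium, so the species is ²²⁸Ra.

Ra-228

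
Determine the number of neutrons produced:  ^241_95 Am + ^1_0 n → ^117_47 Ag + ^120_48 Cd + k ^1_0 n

5

Conserve mass number: 242 = 117 + 120 + k, so k = 242 − 237 = 5.
Check atomic number: 95 = 47 + 48 + 0 = 95. ✓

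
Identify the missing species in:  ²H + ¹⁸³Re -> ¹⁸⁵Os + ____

Conserve mass number: 2 + 183 = 185 + A, so A = 0.
Conserve atomic number: 1 + 75 = 76 + Z, so Z = 0.
A = 0 and Z = 0 is γ — a gamma ray.

gamma ray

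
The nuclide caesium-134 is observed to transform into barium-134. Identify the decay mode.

beta-minus decay

ΔA = 134 − 134 = 0; ΔZ = 56 − 55 = +1.
A is unchanged and Z rises by 1 — a neutron has become a proton (β⁻ decay).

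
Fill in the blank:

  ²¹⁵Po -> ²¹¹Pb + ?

alpha particle

Conserve mass number: 215 = 211 + A, so A = 4.
Conserve atomic number: 84 = 82 + Z, so Z = 2.
A = 4 and Z = 2 is ⁴He — an alpha particle.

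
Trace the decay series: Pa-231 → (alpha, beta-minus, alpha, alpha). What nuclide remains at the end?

Rn-219

Start: (A, Z) = (231, 91).
After α: (227, 89).
After β⁻: (227, 90).
After α: (223, 88).
After α: (219, 86).
Z = 86 is radon.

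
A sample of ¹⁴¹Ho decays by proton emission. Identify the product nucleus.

Proton emission: mass number changes by -1, atomic number by -1.
A: 141 − 1 = 140; Z: 67 − 1 = 66.
Z = 66 is dysprosium, so the daughter is ¹⁴⁰Dy.

Dy-140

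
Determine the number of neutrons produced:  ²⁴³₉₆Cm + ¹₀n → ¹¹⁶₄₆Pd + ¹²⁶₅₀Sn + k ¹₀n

Conserve mass number: 244 = 116 + 126 + k, so k = 244 − 242 = 2.
Check atomic number: 96 = 46 + 50 + 0 = 96. ✓

2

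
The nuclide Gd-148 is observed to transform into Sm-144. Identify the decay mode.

ΔA = 144 − 148 = -4; ΔZ = 62 − 64 = -2.
A drops by 4 and Z drops by 2 — the signature of alpha emission.

alpha decay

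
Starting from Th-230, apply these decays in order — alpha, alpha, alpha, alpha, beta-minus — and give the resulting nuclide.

Bi-214

Start: (A, Z) = (230, 90).
After α: (226, 88).
After α: (222, 86).
After α: (218, 84).
After α: (214, 82).
After β⁻: (214, 83).
Z = 83 is bismuth.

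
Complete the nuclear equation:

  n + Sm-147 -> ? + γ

Conserve mass number: 1 + 147 = A + 0, so A = 148.
Conserve atomic number: 0 + 62 = Z + 0, so Z = 62.
Z = 62 is samarium, so the species is Sm-148.

Sm-148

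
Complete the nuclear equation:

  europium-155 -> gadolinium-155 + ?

Conserve mass number: 155 = 155 + A, so A = 0.
Conserve atomic number: 63 = 64 + Z, so Z = -1.
A = 0 and Z = -1 is e⁻ — a beta-minus particle.

beta-minus particle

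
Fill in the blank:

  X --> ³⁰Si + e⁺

P-30

Conserve mass number: A = 30 + 0, so A = 30.
Conserve atomic number: Z = 14 + 1, so Z = 15.
Z = 15 is phosphorus, so the species is ³⁰P.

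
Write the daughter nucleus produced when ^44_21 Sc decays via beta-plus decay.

Beta-plus decay: mass number changes by +0, atomic number by -1.
A: 44 = 44; Z: 21 − 1 = 20.
Z = 20 is calcium, so the daughter is ^44_20 Ca.

Ca-44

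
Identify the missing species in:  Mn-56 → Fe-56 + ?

beta-minus particle

Conserve mass number: 56 = 56 + A, so A = 0.
Conserve atomic number: 25 = 26 + Z, so Z = -1.
A = 0 and Z = -1 is e⁻ — a beta-minus particle.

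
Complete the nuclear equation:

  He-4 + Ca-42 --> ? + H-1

Sc-45

Conserve mass number: 4 + 42 = A + 1, so A = 45.
Conserve atomic number: 2 + 20 = Z + 1, so Z = 21.
Z = 21 is scandium, so the species is Sc-45.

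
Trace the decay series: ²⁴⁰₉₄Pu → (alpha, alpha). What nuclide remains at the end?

Start: (A, Z) = (240, 94).
After α: (236, 92).
After α: (232, 90).
Z = 90 is thorium.

Th-232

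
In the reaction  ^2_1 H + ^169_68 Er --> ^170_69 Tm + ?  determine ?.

neutron

Conserve mass number: 2 + 169 = 170 + A, so A = 1.
Conserve atomic number: 1 + 68 = 69 + Z, so Z = 0.
A = 1 and Z = 0 is ^1_0 n — a neutron.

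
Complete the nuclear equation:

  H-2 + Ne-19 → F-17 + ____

Conserve mass number: 2 + 19 = 17 + A, so A = 4.
Conserve atomic number: 1 + 10 = 9 + Z, so Z = 2.
A = 4 and Z = 2 is He-4 — an alpha particle.

alpha particle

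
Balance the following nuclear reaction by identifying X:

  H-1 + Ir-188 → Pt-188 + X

Conserve mass number: 1 + 188 = 188 + A, so A = 1.
Conserve atomic number: 1 + 77 = 78 + Z, so Z = 0.
A = 1 and Z = 0 is n — a neutron.

neutron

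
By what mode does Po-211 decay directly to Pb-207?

ΔA = 207 − 211 = -4; ΔZ = 82 − 84 = -2.
A drops by 4 and Z drops by 2 — the signature of alpha emission.

alpha decay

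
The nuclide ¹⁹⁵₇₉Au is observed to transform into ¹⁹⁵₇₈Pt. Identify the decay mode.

ΔA = 195 − 195 = 0; ΔZ = 78 − 79 = -1.
A is unchanged and Z drops by 1 — a proton has become a neutron (β⁺ emission or electron capture).

beta-plus decay or electron capture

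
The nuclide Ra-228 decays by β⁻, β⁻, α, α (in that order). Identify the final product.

Rn-220

Start: (A, Z) = (228, 88).
After β⁻: (228, 89).
After β⁻: (228, 90).
After α: (224, 88).
After α: (220, 86).
Z = 86 is radon.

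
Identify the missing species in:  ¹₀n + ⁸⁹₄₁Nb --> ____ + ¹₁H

Conserve mass number: 1 + 89 = A + 1, so A = 89.
Conserve atomic number: 0 + 41 = Z + 1, so Z = 40.
Z = 40 is zirconium, so the species is ⁸⁹₄₀Zr.

Zr-89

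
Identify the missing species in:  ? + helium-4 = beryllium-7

Conserve mass number: A + 4 = 7, so A = 3.
Conserve atomic number: Z + 2 = 4, so Z = 2.
Z = 2 is helium, so the species is helium-3.

He-3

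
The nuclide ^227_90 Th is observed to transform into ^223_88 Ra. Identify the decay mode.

alpha decay

ΔA = 223 − 227 = -4; ΔZ = 88 − 90 = -2.
A drops by 4 and Z drops by 2 — the signature of alpha emission.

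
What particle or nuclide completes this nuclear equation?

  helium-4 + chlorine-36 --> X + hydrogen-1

Ar-39

Conserve mass number: 4 + 36 = A + 1, so A = 39.
Conserve atomic number: 2 + 17 = Z + 1, so Z = 18.
Z = 18 is argon, so the species is argon-39.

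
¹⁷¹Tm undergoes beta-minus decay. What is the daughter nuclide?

Yb-171

Beta-minus decay: mass number changes by +0, atomic number by +1.
A: 171 = 171; Z: 69 + 1 = 70.
Z = 70 is ytterbium, so the daughter is ¹⁷¹Yb.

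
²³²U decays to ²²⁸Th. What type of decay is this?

ΔA = 228 − 232 = -4; ΔZ = 90 − 92 = -2.
A drops by 4 and Z drops by 2 — the signature of alpha emission.

alpha decay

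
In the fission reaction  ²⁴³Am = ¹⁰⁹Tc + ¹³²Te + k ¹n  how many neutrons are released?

2

Conserve mass number: 243 = 109 + 132 + k, so k = 243 − 241 = 2.
Check atomic number: 95 = 43 + 52 + 0 = 95. ✓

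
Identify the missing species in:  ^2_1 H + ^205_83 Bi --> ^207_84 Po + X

gamma ray

Conserve mass number: 2 + 205 = 207 + A, so A = 0.
Conserve atomic number: 1 + 83 = 84 + Z, so Z = 0.
A = 0 and Z = 0 is ^0_0 γ — a gamma ray.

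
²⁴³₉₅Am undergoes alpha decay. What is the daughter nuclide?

Alpha decay: mass number changes by -4, atomic number by -2.
A: 243 − 4 = 239; Z: 95 − 2 = 93.
Z = 93 is neptunium, so the daughter is ²³⁹₉₃Np.

Np-239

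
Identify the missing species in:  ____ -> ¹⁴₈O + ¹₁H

F-15

Conserve mass number: A = 14 + 1, so A = 15.
Conserve atomic number: Z = 8 + 1, so Z = 9.
Z = 9 is fluorine, so the species is ¹⁵₉F.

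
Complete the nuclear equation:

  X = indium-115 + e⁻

Cd-115

Conserve mass number: A = 115 + 0, so A = 115.
Conserve atomic number: Z = 49 − 1, so Z = 48.
Z = 48 is cadmium, so the species is cadmium-115.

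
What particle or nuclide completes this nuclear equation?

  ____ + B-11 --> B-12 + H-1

Conserve mass number: A + 11 = 12 + 1, so A = 2.
Conserve atomic number: Z + 5 = 5 + 1, so Z = 1.
A = 2 and Z = 1 is H-2 — a deuteron.

deuteron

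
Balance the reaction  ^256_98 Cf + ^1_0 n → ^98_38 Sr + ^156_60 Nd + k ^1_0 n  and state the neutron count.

Conserve mass number: 257 = 98 + 156 + k, so k = 257 − 254 = 3.
Check atomic number: 98 = 38 + 60 + 0 = 98. ✓

3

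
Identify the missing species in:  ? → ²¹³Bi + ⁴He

At-217

Conserve mass number: A = 213 + 4, so A = 217.
Conserve atomic number: Z = 83 + 2, so Z = 85.
Z = 85 is astatine, so the species is ²¹⁷At.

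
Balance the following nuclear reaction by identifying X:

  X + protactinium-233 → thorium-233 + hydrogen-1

Conserve mass number: A + 233 = 233 + 1, so A = 1.
Conserve atomic number: Z + 91 = 90 + 1, so Z = 0.
A = 1 and Z = 0 is neutron — a neutron.

neutron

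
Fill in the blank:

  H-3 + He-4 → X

Li-7

Conserve mass number: 3 + 4 = A, so A = 7.
Conserve atomic number: 1 + 2 = Z, so Z = 3.
Z = 3 is lithium, so the species is Li-7.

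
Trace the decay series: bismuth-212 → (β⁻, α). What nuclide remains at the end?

Start: (A, Z) = (212, 83).
After β⁻: (212, 84).
After α: (208, 82).
Z = 82 is lead.

Pb-208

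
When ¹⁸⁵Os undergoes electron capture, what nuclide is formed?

Re-185

Electron capture: mass number changes by +0, atomic number by -1.
A: 185 = 185; Z: 76 − 1 = 75.
Z = 75 is rhenium, so the daughter is ¹⁸⁵Re.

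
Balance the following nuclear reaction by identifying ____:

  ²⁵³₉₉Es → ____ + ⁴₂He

Conserve mass number: 253 = A + 4, so A = 249.
Conserve atomic number: 99 = Z + 2, so Z = 97.
Z = 97 is berkelium, so the species is ²⁴⁹₉₇Bk.

Bk-249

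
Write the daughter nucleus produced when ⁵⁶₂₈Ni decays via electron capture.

Co-56

Electron capture: mass number changes by +0, atomic number by -1.
A: 56 = 56; Z: 28 − 1 = 27.
Z = 27 is cobalt, so the daughter is ⁵⁶₂₇Co.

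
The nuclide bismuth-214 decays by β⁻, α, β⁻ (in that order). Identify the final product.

Bi-210

Start: (A, Z) = (214, 83).
After β⁻: (214, 84).
After α: (210, 82).
After β⁻: (210, 83).
Z = 83 is bismuth.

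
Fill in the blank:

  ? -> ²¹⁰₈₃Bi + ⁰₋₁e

Pb-210

Conserve mass number: A = 210 + 0, so A = 210.
Conserve atomic number: Z = 83 − 1, so Z = 82.
Z = 82 is lead, so the species is ²¹⁰₈₂Pb.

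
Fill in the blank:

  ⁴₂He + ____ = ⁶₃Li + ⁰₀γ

Conserve mass number: 4 + A = 6 + 0, so A = 2.
Conserve atomic number: 2 + Z = 3 + 0, so Z = 1.
A = 2 and Z = 1 is ²₁H — a deuteron.

deuteron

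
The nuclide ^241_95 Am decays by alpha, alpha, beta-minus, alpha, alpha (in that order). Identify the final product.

Start: (A, Z) = (241, 95).
After α: (237, 93).
After α: (233, 91).
After β⁻: (233, 92).
After α: (229, 90).
After α: (225, 88).
Z = 88 is radium.

Ra-225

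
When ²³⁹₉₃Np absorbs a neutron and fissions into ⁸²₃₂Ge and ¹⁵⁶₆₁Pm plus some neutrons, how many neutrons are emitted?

Conserve mass number: 240 = 82 + 156 + k, so k = 240 − 238 = 2.
Check atomic number: 93 = 32 + 61 + 0 = 93. ✓

2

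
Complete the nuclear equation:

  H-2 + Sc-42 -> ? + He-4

Conserve mass number: 2 + 42 = A + 4, so A = 40.
Conserve atomic number: 1 + 21 = Z + 2, so Z = 20.
Z = 20 is calcium, so the species is Ca-40.

Ca-40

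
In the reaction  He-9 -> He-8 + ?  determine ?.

neutron

Conserve mass number: 9 = 8 + A, so A = 1.
Conserve atomic number: 2 = 2 + Z, so Z = 0.
A = 1 and Z = 0 is n — a neutron.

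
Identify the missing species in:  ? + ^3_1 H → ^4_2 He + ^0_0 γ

Conserve mass number: A + 3 = 4 + 0, so A = 1.
Conserve atomic number: Z + 1 = 2 + 0, so Z = 1.
A = 1 and Z = 1 is ^1_1 H — a proton.

proton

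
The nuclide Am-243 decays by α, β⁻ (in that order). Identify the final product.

Pu-239

Start: (A, Z) = (243, 95).
After α: (239, 93).
After β⁻: (239, 94).
Z = 94 is plutonium.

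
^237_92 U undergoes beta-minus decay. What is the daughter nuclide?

Beta-minus decay: mass number changes by +0, atomic number by +1.
A: 237 = 237; Z: 92 + 1 = 93.
Z = 93 is neptunium, so the daughter is ^237_93 Np.

Np-237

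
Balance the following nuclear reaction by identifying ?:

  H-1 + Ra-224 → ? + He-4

Fr-221

Conserve mass number: 1 + 224 = A + 4, so A = 221.
Conserve atomic number: 1 + 88 = Z + 2, so Z = 87.
Z = 87 is francium, so the species is Fr-221.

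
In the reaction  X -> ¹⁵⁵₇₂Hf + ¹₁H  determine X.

Ta-156

Conserve mass number: A = 155 + 1, so A = 156.
Conserve atomic number: Z = 72 + 1, so Z = 73.
Z = 73 is tantalum, so the species is ¹⁵⁶₇₃Ta.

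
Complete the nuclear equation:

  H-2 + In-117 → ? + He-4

Conserve mass number: 2 + 117 = A + 4, so A = 115.
Conserve atomic number: 1 + 49 = Z + 2, so Z = 48.
Z = 48 is cadmium, so the species is Cd-115.

Cd-115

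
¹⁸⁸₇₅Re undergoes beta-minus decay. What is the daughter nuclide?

Beta-minus decay: mass number changes by +0, atomic number by +1.
A: 188 = 188; Z: 75 + 1 = 76.
Z = 76 is osmium, so the daughter is ¹⁸⁸₇₆Os.

Os-188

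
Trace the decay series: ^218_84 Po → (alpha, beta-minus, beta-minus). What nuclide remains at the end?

Start: (A, Z) = (218, 84).
After α: (214, 82).
After β⁻: (214, 83).
After β⁻: (214, 84).
Z = 84 is polonium.

Po-214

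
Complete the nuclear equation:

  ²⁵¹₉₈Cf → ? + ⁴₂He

Cm-247

Conserve mass number: 251 = A + 4, so A = 247.
Conserve atomic number: 98 = Z + 2, so Z = 96.
Z = 96 is curium, so the species is ²⁴⁷₉₆Cm.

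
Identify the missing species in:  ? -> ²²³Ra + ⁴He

Conserve mass number: A = 223 + 4, so A = 227.
Conserve atomic number: Z = 88 + 2, so Z = 90.
Z = 90 is thorium, so the species is ²²⁷Th.

Th-227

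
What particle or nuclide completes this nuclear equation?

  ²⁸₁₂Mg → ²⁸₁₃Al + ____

beta-minus particle

Conserve mass number: 28 = 28 + A, so A = 0.
Conserve atomic number: 12 = 13 + Z, so Z = -1.
A = 0 and Z = -1 is ⁰₋₁e — a beta-minus particle.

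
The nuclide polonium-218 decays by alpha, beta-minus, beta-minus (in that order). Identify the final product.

Po-214

Start: (A, Z) = (218, 84).
After α: (214, 82).
After β⁻: (214, 83).
After β⁻: (214, 84).
Z = 84 is polonium.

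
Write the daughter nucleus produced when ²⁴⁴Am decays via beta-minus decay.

Cm-244

Beta-minus decay: mass number changes by +0, atomic number by +1.
A: 244 = 244; Z: 95 + 1 = 96.
Z = 96 is curium, so the daughter is ²⁴⁴Cm.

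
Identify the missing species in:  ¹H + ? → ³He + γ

deuteron

Conserve mass number: 1 + A = 3 + 0, so A = 2.
Conserve atomic number: 1 + Z = 2 + 0, so Z = 1.
A = 2 and Z = 1 is ²H — a deuteron.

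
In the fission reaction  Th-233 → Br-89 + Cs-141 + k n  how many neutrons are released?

3

Conserve mass number: 233 = 89 + 141 + k, so k = 233 − 230 = 3.
Check atomic number: 90 = 35 + 55 + 0 = 90. ✓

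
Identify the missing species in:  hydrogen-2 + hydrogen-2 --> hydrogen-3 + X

Conserve mass number: 2 + 2 = 3 + A, so A = 1.
Conserve atomic number: 1 + 1 = 1 + Z, so Z = 1.
A = 1 and Z = 1 is hydrogen-1 — a proton.

proton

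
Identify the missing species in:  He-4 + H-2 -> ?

Li-6

Conserve mass number: 4 + 2 = A, so A = 6.
Conserve atomic number: 2 + 1 = Z, so Z = 3.
Z = 3 is lithium, so the species is Li-6.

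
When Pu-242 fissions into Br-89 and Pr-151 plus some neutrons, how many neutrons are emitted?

Conserve mass number: 242 = 89 + 151 + k, so k = 242 − 240 = 2.
Check atomic number: 94 = 35 + 59 + 0 = 94. ✓

2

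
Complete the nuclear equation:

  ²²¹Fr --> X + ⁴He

At-217

Conserve mass number: 221 = A + 4, so A = 217.
Conserve atomic number: 87 = Z + 2, so Z = 85.
Z = 85 is astatine, so the species is ²¹⁷At.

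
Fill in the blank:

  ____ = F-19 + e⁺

Conserve mass number: A = 19 + 0, so A = 19.
Conserve atomic number: Z = 9 + 1, so Z = 10.
Z = 10 is neon, so the species is Ne-19.

Ne-19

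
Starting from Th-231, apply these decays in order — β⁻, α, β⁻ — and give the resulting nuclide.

Start: (A, Z) = (231, 90).
After β⁻: (231, 91).
After α: (227, 89).
After β⁻: (227, 90).
Z = 90 is thorium.

Th-227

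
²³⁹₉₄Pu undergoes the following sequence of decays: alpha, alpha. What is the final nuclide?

Start: (A, Z) = (239, 94).
After α: (235, 92).
After α: (231, 90).
Z = 90 is thorium.

Th-231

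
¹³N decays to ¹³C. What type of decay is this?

beta-plus decay or electron capture

ΔA = 13 − 13 = 0; ΔZ = 6 − 7 = -1.
A is unchanged and Z drops by 1 — a proton has become a neutron (β⁺ emission or electron capture).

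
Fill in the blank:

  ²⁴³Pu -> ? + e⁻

Conserve mass number: 243 = A + 0, so A = 243.
Conserve atomic number: 94 = Z − 1, so Z = 95.
Z = 95 is americium, so the species is ²⁴³Am.

Am-243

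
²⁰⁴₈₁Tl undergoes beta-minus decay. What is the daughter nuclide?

Pb-204

Beta-minus decay: mass number changes by +0, atomic number by +1.
A: 204 = 204; Z: 81 + 1 = 82.
Z = 82 is lead, so the daughter is ²⁰⁴₈₂Pb.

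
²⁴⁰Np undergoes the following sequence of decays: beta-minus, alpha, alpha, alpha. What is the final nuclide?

Start: (A, Z) = (240, 93).
After β⁻: (240, 94).
After α: (236, 92).
After α: (232, 90).
After α: (228, 88).
Z = 88 is radium.

Ra-228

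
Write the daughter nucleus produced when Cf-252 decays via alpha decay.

Alpha decay: mass number changes by -4, atomic number by -2.
A: 252 − 4 = 248; Z: 98 − 2 = 96.
Z = 96 is curium, so the daughter is Cm-248.

Cm-248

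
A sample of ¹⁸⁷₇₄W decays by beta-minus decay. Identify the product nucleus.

Re-187

Beta-minus decay: mass number changes by +0, atomic number by +1.
A: 187 = 187; Z: 74 + 1 = 75.
Z = 75 is rhenium, so the daughter is ¹⁸⁷₇₅Re.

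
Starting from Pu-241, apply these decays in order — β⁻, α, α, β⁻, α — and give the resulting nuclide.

Th-229

Start: (A, Z) = (241, 94).
After β⁻: (241, 95).
After α: (237, 93).
After α: (233, 91).
After β⁻: (233, 92).
After α: (229, 90).
Z = 90 is thorium.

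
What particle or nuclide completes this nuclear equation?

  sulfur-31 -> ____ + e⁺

Conserve mass number: 31 = A + 0, so A = 31.
Conserve atomic number: 16 = Z + 1, so Z = 15.
Z = 15 is phosphorus, so the species is phosphorus-31.

P-31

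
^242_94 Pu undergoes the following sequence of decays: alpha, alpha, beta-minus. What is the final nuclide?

Start: (A, Z) = (242, 94).
After α: (238, 92).
After α: (234, 90).
After β⁻: (234, 91).
Z = 91 is protactinium.

Pa-234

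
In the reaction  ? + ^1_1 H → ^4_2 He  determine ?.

Conserve mass number: A + 1 = 4, so A = 3.
Conserve atomic number: Z + 1 = 2, so Z = 1.
A = 3 and Z = 1 is ^3_1 H — a triton.

triton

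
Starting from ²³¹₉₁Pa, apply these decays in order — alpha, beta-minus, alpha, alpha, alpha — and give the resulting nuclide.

Po-215

Start: (A, Z) = (231, 91).
After α: (227, 89).
After β⁻: (227, 90).
After α: (223, 88).
After α: (219, 86).
After α: (215, 84).
Z = 84 is polonium.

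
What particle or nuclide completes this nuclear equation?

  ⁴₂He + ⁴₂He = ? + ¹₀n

Be-7

Conserve mass number: 4 + 4 = A + 1, so A = 7.
Conserve atomic number: 2 + 2 = Z + 0, so Z = 4.
Z = 4 is beryllium, so the species is ⁷₄Be.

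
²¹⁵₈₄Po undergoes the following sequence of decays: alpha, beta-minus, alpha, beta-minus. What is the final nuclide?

Start: (A, Z) = (215, 84).
After α: (211, 82).
After β⁻: (211, 83).
After α: (207, 81).
After β⁻: (207, 82).
Z = 82 is lead.

Pb-207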